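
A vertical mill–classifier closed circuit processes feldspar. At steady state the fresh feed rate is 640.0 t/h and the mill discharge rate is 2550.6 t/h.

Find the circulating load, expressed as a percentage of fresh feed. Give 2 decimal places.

CL = 298.53 %

Steady state: M = F + R.
R = M − F = 2550.6 − 640.0 = 1910.6 t/h
CL = 100·R/F = 100·1910.6/640.0 = 298.53 %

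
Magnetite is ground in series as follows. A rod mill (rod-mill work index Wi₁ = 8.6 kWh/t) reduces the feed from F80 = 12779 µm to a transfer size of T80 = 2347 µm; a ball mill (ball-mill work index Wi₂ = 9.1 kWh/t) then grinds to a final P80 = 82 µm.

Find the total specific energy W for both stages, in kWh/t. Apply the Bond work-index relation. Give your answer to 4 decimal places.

W = 9.1853 kWh/t

Bond:  W = 10 Wi (1/√P − 1/√F)
Stage 1 (12779→2347 µm, Wi₁=8.6): W₁ = 10·8.6·(0.020642 − 0.008846) = 1.0144 kWh/t
Stage 2 (2347→82 µm, Wi₂=9.1): W₂ = 10·9.1·(0.110432 − 0.020642) = 8.1709 kWh/t
W = W₁ + W₂ = 1.0144 + 8.1709 = 9.1853 kWh/t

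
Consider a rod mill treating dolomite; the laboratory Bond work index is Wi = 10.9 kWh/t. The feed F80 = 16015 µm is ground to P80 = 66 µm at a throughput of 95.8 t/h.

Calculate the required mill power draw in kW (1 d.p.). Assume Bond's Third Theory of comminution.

W = 10·Wi·[P80^(−½) − F80^(−½)]
W = 10·10.9·(1/√66 − 1/√16015) = 10·10.9·(0.115190) = 12.5557 kWh/t
Mill draw = 12.5557 × 95.8 = 1202.8 kW

P = 1202.8 kW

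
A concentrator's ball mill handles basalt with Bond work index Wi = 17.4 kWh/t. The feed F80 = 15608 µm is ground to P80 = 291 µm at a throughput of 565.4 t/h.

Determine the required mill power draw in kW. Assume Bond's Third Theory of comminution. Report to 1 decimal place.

P = 4979.6 kW

W = 10·Wi·(P80^(-½) − F80^(-½))
W = 10·17.4·(1/√291 − 1/√15608) = 10·17.4·(0.050617) = 8.8073 kWh/t
Mill draw = 8.8073 × 565.4 = 4979.6 kW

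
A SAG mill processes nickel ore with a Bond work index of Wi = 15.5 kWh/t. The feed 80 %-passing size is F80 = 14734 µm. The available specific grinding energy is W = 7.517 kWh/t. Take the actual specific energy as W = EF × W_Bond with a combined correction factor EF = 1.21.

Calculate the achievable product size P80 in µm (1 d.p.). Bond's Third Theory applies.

W_Bond = 10·Wi·(1/√P₈₀ − 1/√F₈₀)
W_Bond = W / EF = 7.517 / 1.21 = 6.2124 kWh/t
1/√P80 = 1/√F80 + W_Bond/(10·Wi)
  = 6.2124/(10·15.5) + 1/√14734 = 0.040080 + 0.008238 = 0.048318
P80 = (1/0.048318)² = 20.6961² = 428.33 µm

P80 = 428.3 µm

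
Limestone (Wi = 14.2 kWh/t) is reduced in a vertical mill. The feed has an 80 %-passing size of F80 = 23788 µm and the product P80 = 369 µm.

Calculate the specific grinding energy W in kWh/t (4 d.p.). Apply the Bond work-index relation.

W_Bond = 10·Wi·(1/√P₈₀ − 1/√F₈₀)
1/√369 = 0.052058;  1/√23788 = 0.006484
W = 10·14.2·(0.052058 − 0.006484) = 6.4715 kWh/t

W = 6.4715 kWh/t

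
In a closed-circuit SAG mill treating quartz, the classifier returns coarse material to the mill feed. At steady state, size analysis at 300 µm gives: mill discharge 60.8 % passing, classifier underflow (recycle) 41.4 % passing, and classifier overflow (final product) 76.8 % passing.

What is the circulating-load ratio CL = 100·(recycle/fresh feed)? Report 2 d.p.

Let r = R/F. Size balance at 300 µm:
d + r·d = r·u + o → r(d−u) = o−d
r = (76.8 − 60.8)/(60.8 − 41.4) = 16.0/19.4 = 0.8247
CL = 100·r = 82.47 %

CL = 82.47 %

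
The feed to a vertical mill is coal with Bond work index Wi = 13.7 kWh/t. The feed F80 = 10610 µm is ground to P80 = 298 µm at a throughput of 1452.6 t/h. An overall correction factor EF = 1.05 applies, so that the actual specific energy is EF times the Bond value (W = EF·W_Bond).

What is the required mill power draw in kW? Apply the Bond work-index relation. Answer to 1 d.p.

P = 10075.9 kW

W = 10 Wi / √P80 − 10 Wi / √F80
W = 10·13.7·(1/√298 − 1/√10610) = 10·13.7·(0.048220) = 6.6062 kWh/t
Corrected W = EF·W_Bond = 1.05·6.6062 = 6.9365 kWh/t
P = W·T = 6.9365·1452.6 = 10075.9 kW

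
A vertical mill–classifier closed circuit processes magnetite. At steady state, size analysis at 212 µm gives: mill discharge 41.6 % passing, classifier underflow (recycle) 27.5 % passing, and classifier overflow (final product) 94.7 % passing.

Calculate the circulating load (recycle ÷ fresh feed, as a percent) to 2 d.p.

Classifier node, passing 212 µm:
r = (o − d)/(d − u)
r = (94.7 − 41.6)/(41.6 − 27.5) = 53.1/14.1 = 3.7660
CL = 100·r = 376.60 %

CL = 376.60 %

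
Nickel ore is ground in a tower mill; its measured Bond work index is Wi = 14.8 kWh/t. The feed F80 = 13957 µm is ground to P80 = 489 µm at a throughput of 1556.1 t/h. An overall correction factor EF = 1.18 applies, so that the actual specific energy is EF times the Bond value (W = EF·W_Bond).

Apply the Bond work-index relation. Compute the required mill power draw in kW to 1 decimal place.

P = 9989.0 kW

W = 10·Wi·(P80^(-½) − F80^(-½))
W = 10·14.8·(1/√489 − 1/√13957) = 10·14.8·(0.036757) = 5.4400 kWh/t
With EF = 1.18: W = 5.4400·1.18 = 6.4192 kWh/t
Power = W × throughput = 6.4192 kWh/t × 1556.1 t/h = 9989.0 kW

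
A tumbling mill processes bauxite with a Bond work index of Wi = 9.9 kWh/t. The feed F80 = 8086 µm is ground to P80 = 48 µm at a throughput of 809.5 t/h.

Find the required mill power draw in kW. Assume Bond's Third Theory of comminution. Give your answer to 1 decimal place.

P = 10676.1 kW

W = 10 Wi (P80^-0.5 − F80^-0.5)
W = 10·9.9·(1/√48 − 1/√8086) = 10·9.9·(0.133217) = 13.1885 kWh/t
P = W·T = 13.1885·809.5 = 10676.1 kW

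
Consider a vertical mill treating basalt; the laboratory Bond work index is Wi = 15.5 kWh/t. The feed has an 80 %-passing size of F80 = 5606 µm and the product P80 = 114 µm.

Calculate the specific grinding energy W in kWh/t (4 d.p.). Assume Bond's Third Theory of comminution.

W = 10 Wi / √P80 − 10 Wi / √F80
1/√114 = 0.093659;  1/√5606 = 0.013356
W = 10·15.5·(0.093659 − 0.013356) = 12.4469 kWh/t

W = 12.4469 kWh/t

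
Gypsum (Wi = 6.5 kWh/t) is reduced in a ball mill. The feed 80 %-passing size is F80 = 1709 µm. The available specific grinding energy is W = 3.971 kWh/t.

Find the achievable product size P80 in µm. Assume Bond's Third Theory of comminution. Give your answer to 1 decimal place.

P80 = 137.5 µm

W_Bond = 10·Wi·(1/√P₈₀ − 1/√F₈₀)
1/√P80 = 1/√F80 + W/(10·Wi)
  = 3.9710/(10·6.5) + 1/√1709 = 0.061092 + 0.024190 = 0.085282
P80 = (1/0.085282)² = 11.7258² = 137.49 µm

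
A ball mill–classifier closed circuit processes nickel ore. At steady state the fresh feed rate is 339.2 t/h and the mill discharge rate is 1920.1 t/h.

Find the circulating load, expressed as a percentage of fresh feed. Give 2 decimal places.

CL = 466.07 %

Steady state: M = F + R.
R = M − F = 1920.1 − 339.2 = 1580.9 t/h
CL = 100·R/F = 100·1580.9/339.2 = 466.07 %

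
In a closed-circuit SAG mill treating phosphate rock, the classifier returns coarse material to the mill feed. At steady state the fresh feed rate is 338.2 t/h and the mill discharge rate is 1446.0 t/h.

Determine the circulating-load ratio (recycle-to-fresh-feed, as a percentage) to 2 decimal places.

Mill node: discharge = fresh + recycle.
R = M − F = 1446.0 − 338.2 = 1107.8 t/h
CL = 100·R/F = 100·1107.8/338.2 = 327.56 %

CL = 327.56 %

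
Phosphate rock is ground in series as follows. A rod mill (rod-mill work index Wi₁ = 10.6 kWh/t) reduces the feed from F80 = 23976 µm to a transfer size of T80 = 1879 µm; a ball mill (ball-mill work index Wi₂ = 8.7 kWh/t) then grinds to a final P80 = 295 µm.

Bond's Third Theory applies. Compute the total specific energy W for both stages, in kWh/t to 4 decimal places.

W_Bond = 10·Wi·(1/√P₈₀ − 1/√F₈₀)
Stage 1 (23976→1879 µm, Wi₁=10.6): W₁ = 10·10.6·(0.023069 − 0.006458) = 1.7608 kWh/t
Stage 2 (1879→295 µm, Wi₂=8.7): W₂ = 10·8.7·(0.058222 − 0.023069) = 3.0583 kWh/t
W = W₁ + W₂ = 1.7608 + 3.0583 = 4.8191 kWh/t

W = 4.8191 kWh/t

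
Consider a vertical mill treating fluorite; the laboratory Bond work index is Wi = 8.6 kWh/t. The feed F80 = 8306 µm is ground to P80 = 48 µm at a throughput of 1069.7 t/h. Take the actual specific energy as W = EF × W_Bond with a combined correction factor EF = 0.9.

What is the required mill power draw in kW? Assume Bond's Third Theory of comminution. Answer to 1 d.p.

W = 10·Wi·(P80^(-½) − F80^(-½))
W = 10·8.6·(1/√48 − 1/√8306) = 10·8.6·(0.133365) = 11.4694 kWh/t
Apply correction: 11.4694 × 0.9 = 10.3225 kWh/t
Mill draw = 10.3225 × 1069.7 = 11041.9 kW

P = 11041.9 kW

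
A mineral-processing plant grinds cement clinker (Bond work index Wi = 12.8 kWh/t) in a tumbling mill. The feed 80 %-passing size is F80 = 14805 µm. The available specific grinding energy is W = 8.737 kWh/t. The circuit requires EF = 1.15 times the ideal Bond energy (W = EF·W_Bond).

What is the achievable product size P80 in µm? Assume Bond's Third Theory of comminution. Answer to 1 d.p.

W_Bond = 10·Wi·(1/√P₈₀ − 1/√F₈₀)
W_Bond = W / EF = 8.737 / 1.15 = 7.5974 kWh/t
1/√P80 = 1/√F80 + W_Bond/(10·Wi)
  = 7.5974/(10·12.8) + 1/√14805 = 0.059355 + 0.008219 = 0.067573
P80 = (1/0.067573)² = 14.7988² = 219.00 µm

P80 = 219.0 µm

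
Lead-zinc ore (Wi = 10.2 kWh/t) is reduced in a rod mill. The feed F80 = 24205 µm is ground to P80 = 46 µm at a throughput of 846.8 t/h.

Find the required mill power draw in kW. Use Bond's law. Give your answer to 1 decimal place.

W = 10 Wi (P80^-0.5 − F80^-0.5)
W = 10·10.2·(1/√46 − 1/√24205) = 10·10.2·(0.141014) = 14.3835 kWh/t
Power = W × throughput = 14.3835 kWh/t × 846.8 t/h = 12179.9 kW

P = 12179.9 kW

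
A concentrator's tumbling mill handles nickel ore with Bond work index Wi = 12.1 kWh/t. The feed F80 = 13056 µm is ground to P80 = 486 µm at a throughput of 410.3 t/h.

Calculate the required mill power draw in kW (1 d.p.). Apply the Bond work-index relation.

Bond:  W = 10 Wi (1/√P − 1/√F)
W = 10·12.1·(1/√486 − 1/√13056) = 10·12.1·(0.036609) = 4.4297 kWh/t
P = W·T = 4.4297·410.3 = 1817.5 kW

P = 1817.5 kW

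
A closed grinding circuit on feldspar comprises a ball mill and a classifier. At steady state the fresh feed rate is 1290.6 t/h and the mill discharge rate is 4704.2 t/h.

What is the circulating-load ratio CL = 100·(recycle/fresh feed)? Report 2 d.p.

Steady state: M = F + R.
R = M − F = 4704.2 − 1290.6 = 3413.6 t/h
CL = 100·R/F = 100·3413.6/1290.6 = 264.50 %

CL = 264.50 %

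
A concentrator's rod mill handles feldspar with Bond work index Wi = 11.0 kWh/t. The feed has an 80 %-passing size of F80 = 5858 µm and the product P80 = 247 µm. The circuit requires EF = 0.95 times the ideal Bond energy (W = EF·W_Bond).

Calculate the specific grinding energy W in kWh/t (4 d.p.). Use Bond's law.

W = 5.2838 kWh/t

W_Bond = 10·Wi·(1/√P₈₀ − 1/√F₈₀)
1/√247 = 0.063628;  1/√5858 = 0.013065
W = 10·11.0·(0.063628 − 0.013065) = 5.5619 kWh/t
With EF = 0.95: W = 5.5619·0.95 = 5.2838 kWh/t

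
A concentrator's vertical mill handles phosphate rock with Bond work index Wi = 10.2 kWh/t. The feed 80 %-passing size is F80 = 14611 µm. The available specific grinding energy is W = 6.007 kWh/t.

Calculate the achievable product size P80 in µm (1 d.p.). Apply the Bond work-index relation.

P80 = 221.7 µm

W = 10·Wi·(P80^(-½) − F80^(-½))
1/√P80 = 1/√F80 + W/(10·Wi)
  = 6.0070/(10·10.2) + 1/√14611 = 0.058892 + 0.008273 = 0.067165
P80 = (1/0.067165)² = 14.8887² = 221.67 µm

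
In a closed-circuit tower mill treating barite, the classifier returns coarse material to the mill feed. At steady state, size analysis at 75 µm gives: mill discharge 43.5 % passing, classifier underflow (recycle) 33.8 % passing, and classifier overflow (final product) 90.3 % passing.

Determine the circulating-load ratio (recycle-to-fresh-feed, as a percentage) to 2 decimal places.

Mass balance on the −75 µm fraction:
Fd + Rd = Ru + Fo ⇒ R/F = (o−d)/(d−u)
r = (90.3 − 43.5)/(43.5 − 33.8) = 46.8/9.7 = 4.8247
CL = 100·r = 482.47 %

CL = 482.47 %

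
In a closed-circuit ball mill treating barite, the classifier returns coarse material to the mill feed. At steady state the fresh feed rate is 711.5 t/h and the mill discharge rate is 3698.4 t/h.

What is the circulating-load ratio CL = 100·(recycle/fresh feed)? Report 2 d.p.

Steady state: M = F + R.
R = M − F = 3698.4 − 711.5 = 2986.9 t/h
CL = 100·R/F = 100·2986.9/711.5 = 419.80 %

CL = 419.80 %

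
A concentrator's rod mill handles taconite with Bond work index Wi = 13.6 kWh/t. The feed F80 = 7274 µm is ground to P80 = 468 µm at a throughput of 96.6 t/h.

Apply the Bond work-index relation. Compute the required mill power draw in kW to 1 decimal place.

W = 10 Wi (1/√P80 − 1/√F80)  [Bond]
W = 10·13.6·(1/√468 − 1/√7274) = 10·13.6·(0.034500) = 4.6920 kWh/t
Mill draw = 4.6920 × 96.6 = 453.2 kW

P = 453.2 kW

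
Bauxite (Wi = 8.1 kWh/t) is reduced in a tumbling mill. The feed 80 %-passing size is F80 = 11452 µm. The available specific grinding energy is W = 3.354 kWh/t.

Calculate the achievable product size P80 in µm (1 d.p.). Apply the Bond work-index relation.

P80 = 388.2 µm

W = 10·Wi·(P80^(-½) − F80^(-½))
⇒ 1/√P80 = W/(10 Wi) + 1/√F80
  = 3.3540/(10·8.1) + 1/√11452 = 0.041407 + 0.009345 = 0.050752
P80 = (1/0.050752)² = 19.7037² = 388.23 µm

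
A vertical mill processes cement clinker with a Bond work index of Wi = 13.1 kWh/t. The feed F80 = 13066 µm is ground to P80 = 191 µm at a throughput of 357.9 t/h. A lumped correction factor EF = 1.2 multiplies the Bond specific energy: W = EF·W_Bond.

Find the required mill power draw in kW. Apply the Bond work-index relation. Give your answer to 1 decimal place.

W = 10 Wi / √P80 − 10 Wi / √F80
W = 10·13.1·(1/√191 − 1/√13066) = 10·13.1·(0.063609) = 8.3328 kWh/t
With EF = 1.2: W = 8.3328·1.2 = 9.9993 kWh/t
Power = W × throughput = 9.9993 kWh/t × 357.9 t/h = 3578.8 kW

P = 3578.8 kW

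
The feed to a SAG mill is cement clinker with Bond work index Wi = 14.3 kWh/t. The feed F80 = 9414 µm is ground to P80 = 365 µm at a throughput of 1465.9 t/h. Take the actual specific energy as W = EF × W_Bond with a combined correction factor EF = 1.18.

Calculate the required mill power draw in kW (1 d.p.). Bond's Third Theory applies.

P = 10397.8 kW

Bond: W = 10·Wi·(1/√P80 − 1/√F80)
W = 10·14.3·(1/√365 − 1/√9414) = 10·14.3·(0.042036) = 6.0111 kWh/t
Corrected W = EF·W_Bond = 1.18·6.0111 = 7.0931 kWh/t
Power = W × throughput = 7.0931 kWh/t × 1465.9 t/h = 10397.8 kW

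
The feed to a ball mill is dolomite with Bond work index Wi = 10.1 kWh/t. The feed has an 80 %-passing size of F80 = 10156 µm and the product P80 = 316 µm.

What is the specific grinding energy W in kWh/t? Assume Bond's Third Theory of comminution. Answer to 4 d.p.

W = 10 Wi / √P80 − 10 Wi / √F80
1/√316 = 0.056254;  1/√10156 = 0.009923
W = 10·10.1·(0.056254 − 0.009923) = 4.6795 kWh/t

W = 4.6795 kWh/t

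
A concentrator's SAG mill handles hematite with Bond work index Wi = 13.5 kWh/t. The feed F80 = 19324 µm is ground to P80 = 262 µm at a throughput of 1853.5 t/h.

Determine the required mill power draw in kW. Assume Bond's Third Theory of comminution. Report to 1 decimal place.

P = 13658.8 kW

W_Bond = 10·Wi·(1/√P₈₀ − 1/√F₈₀)
W = 10·13.5·(1/√262 − 1/√19324) = 10·13.5·(0.054587) = 7.3692 kWh/t
Power = W × throughput = 7.3692 kWh/t × 1853.5 t/h = 13658.8 kW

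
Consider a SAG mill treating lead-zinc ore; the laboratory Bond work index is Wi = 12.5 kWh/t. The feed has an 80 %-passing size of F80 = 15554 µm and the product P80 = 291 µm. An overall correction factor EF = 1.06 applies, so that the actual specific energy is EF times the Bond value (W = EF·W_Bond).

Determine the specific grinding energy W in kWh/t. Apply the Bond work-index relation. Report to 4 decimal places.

W = 10 Wi (1/√P80 − 1/√F80)  [Bond]
1/√291 = 0.058621;  1/√15554 = 0.008018
W = 10·12.5·(0.058621 − 0.008018) = 6.3253 kWh/t
Corrected W = EF·W_Bond = 1.06·6.3253 = 6.7049 kWh/t

W = 6.7049 kWh/t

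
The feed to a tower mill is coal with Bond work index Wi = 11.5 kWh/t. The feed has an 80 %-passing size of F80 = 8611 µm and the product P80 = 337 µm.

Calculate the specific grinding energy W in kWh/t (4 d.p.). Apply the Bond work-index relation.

W = 5.0252 kWh/t

W = 10 Wi / √P80 − 10 Wi / √F80
1/√337 = 0.054473;  1/√8611 = 0.010776
W = 10·11.5·(0.054473 − 0.010776) = 5.0252 kWh/t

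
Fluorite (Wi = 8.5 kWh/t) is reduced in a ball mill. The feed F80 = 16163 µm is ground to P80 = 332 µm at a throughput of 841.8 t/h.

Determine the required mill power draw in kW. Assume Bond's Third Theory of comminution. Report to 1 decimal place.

P = 3364.2 kW

W = 10 Wi / √P80 − 10 Wi / √F80
W = 10·8.5·(1/√332 − 1/√16163) = 10·8.5·(0.047016) = 3.9964 kWh/t
P = W·T = 3.9964·841.8 = 3364.2 kW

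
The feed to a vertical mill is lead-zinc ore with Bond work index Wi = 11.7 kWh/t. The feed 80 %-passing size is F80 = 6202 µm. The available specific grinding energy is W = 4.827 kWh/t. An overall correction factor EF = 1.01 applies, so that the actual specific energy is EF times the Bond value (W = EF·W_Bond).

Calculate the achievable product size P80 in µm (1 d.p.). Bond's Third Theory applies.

P80 = 348.8 µm

W = 10 Wi (1/√P80 − 1/√F80)  [Bond]
W_Bond = W / EF = 4.827 / 1.01 = 4.7792 kWh/t
1/√P80 = 1/√F80 + W_Bond/(10·Wi)
  = 4.7792/(10·11.7) + 1/√6202 = 0.040848 + 0.012698 = 0.053546
P80 = (1/0.053546)² = 18.6756² = 348.78 µm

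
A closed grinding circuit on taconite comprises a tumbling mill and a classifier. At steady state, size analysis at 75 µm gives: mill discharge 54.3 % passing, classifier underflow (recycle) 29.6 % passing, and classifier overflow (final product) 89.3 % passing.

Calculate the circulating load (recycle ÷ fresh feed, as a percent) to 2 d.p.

Two-product formula at 75 µm:
Fd + Rd = Ru + Fo ⇒ R/F = (o−d)/(d−u)
r = (89.3 − 54.3)/(54.3 − 29.6) = 35.0/24.7 = 1.4170
CL = 100·r = 141.70 %

CL = 141.70 %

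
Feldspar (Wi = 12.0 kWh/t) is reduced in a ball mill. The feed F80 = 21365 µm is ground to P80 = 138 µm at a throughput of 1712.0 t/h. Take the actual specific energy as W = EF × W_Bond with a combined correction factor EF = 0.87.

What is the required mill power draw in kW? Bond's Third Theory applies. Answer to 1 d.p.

P = 13992.0 kW

Bond:  W = 10 Wi (1/√P − 1/√F)
W = 10·12.0·(1/√138 − 1/√21365) = 10·12.0·(0.078284) = 9.3941 kWh/t
Corrected W = EF·W_Bond = 0.87·9.3941 = 8.1729 kWh/t
P = W·T = 8.1729·1712.0 = 13992.0 kW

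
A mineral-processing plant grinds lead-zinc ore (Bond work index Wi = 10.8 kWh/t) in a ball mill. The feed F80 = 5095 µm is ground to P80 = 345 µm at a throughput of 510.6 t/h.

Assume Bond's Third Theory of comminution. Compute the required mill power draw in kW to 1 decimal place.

W_Bond = 10·Wi·(1/√P₈₀ − 1/√F₈₀)
W = 10·10.8·(1/√345 − 1/√5095) = 10·10.8·(0.039829) = 4.3015 kWh/t
Power = W × throughput = 4.3015 kWh/t × 510.6 t/h = 2196.3 kW

P = 2196.3 kW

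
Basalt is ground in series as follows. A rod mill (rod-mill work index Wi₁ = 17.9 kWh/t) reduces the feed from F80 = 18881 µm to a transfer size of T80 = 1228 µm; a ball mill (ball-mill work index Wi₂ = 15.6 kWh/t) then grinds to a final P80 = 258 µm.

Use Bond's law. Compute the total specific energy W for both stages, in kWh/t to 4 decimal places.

W = 10 Wi (1/√P80 − 1/√F80)  [Bond]
Stage 1 (18881→1228 µm, Wi₁=17.9): W₁ = 10·17.9·(0.028537 − 0.007278) = 3.8053 kWh/t
Stage 2 (1228→258 µm, Wi₂=15.6): W₂ = 10·15.6·(0.062257 − 0.028537) = 5.2604 kWh/t
W = W₁ + W₂ = 3.8053 + 5.2604 = 9.0658 kWh/t

W = 9.0658 kWh/t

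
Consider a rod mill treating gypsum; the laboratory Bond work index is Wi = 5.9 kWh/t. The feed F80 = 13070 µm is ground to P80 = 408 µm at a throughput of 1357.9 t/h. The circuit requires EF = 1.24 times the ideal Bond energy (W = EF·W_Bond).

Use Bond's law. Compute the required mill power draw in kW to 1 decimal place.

Bond: W = 10·Wi·(1/√P80 − 1/√F80)
W = 10·5.9·(1/√408 − 1/√13070) = 10·5.9·(0.040760) = 2.4049 kWh/t
With EF = 1.24: W = 2.4049·1.24 = 2.9820 kWh/t
P_mill = W·ṁ = 2.9820·1357.9 = 4049.3 kW

P = 4049.3 kW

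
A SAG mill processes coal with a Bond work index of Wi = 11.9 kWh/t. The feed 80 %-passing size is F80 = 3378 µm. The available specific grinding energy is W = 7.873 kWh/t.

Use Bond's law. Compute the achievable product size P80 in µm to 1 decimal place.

P80 = 143.9 µm

W = 10·Wi·(P80^(-½) − F80^(-½))
⇒ 1/√P80 = W/(10 Wi) + 1/√F80
  = 7.8730/(10·11.9) + 1/√3378 = 0.066160 + 0.017206 = 0.083365
P80 = (1/0.083365)² = 11.9954² = 143.89 µm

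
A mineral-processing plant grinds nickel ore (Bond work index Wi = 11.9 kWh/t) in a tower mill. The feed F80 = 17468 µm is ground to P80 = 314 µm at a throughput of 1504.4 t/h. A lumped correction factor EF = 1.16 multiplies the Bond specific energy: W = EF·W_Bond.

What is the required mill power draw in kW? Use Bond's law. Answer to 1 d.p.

P = 10148.1 kW

W_Bond = 10·Wi·(1/√P₈₀ − 1/√F₈₀)
W = 10·11.9·(1/√314 − 1/√17468) = 10·11.9·(0.048867) = 5.8152 kWh/t
W_actual = 1.16 × 5.8152 = 6.7456 kWh/t
P_mill = W·ṁ = 6.7456·1504.4 = 10148.1 kW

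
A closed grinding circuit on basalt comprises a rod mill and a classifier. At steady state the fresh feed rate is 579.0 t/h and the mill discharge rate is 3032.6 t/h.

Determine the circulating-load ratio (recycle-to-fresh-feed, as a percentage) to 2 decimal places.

Mill node: discharge = fresh + recycle.
R = M − F = 3032.6 − 579.0 = 2453.6 t/h
CL = 100·R/F = 100·2453.6/579.0 = 423.77 %

CL = 423.77 %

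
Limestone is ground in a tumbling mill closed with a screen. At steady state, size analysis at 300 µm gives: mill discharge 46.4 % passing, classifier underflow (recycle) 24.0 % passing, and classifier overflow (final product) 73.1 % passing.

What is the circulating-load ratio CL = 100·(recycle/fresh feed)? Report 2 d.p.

CL = 119.20 %

Let r = R/F. Size balance at 300 µm:
Fd + Rd = Ru + Fo ⇒ R/F = (o−d)/(d−u)
r = (73.1 − 46.4)/(46.4 − 24.0) = 26.7/22.4 = 1.1920
CL = 100·r = 119.20 %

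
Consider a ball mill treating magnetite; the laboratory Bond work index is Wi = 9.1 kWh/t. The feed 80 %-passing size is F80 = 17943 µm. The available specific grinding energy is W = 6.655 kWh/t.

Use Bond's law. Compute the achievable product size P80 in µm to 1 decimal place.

P80 = 153.9 µm

W = 10·Wi·[P80^(−½) − F80^(−½)]
P80^(−½) = W/(10 Wi) + F80^(−½)
  = 6.6550/(10·9.1) + 1/√17943 = 0.073132 + 0.007465 = 0.080597
P80 = (1/0.080597)² = 12.4074² = 153.94 µm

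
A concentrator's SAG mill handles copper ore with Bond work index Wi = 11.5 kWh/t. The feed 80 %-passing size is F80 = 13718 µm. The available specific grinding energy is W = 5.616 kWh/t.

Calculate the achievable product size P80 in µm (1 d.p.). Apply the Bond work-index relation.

Bond:  W = 10 Wi (1/√P − 1/√F)
⇒ 1/√P80 = W/(10·Wi) + 1/√F80
  = 5.6160/(10·11.5) + 1/√13718 = 0.048835 + 0.008538 = 0.057373
P80 = (1/0.057373)² = 17.4299² = 303.80 µm

P80 = 303.8 µm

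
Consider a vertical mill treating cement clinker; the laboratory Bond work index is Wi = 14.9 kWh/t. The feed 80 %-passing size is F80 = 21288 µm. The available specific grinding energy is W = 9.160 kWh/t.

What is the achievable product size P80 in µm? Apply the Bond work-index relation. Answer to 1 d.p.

Bond: W = 10·Wi·(1/√P80 − 1/√F80)
⇒ 1/√P80 = W/(10·Wi) + 1/√F80
  = 9.1600/(10·14.9) + 1/√21288 = 0.061477 + 0.006854 = 0.068330
P80 = (1/0.068330)² = 14.6348² = 214.18 µm

P80 = 214.2 µm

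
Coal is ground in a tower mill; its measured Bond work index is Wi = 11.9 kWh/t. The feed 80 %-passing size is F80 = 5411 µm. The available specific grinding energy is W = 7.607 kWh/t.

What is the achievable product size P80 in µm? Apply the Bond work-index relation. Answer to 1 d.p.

W_Bond = 10·Wi·(1/√P₈₀ − 1/√F₈₀)
⇒ 1/√P80 = W/(10·Wi) + 1/√F80
  = 7.6070/(10·11.9) + 1/√5411 = 0.063924 + 0.013594 = 0.077519
P80 = (1/0.077519)² = 12.9001² = 166.41 µm

P80 = 166.4 µm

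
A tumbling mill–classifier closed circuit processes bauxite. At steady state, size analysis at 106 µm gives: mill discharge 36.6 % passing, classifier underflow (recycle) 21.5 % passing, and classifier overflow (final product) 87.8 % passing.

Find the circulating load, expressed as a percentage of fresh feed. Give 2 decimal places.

Balance %-passing 106 µm (r = R/F):
d + r·d = r·u + o → r(d−u) = o−d
r = (87.8 − 36.6)/(36.6 − 21.5) = 51.2/15.1 = 3.3907
CL = 100·r = 339.07 %

CL = 339.07 %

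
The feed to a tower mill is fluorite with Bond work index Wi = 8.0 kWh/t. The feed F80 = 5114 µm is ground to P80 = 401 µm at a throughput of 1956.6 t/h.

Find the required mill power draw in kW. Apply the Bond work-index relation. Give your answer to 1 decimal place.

W = 10·Wi·[P80^(−½) − F80^(−½)]
W = 10·8.0·(1/√401 − 1/√5114) = 10·8.0·(0.035954) = 2.8763 kWh/t
P_mill = W·ṁ = 2.8763·1956.6 = 5627.8 kW

P = 5627.8 kW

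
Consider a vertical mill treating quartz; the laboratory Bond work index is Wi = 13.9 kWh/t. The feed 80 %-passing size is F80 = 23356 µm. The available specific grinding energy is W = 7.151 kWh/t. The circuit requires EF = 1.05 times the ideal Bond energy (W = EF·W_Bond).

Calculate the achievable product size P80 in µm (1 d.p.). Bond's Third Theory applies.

P80 = 324.2 µm

W = 10·Wi·(P80^(-½) − F80^(-½))
W_Bond = W / EF = 7.151 / 1.05 = 6.8105 kWh/t
⇒ 1/√P80 = W_Bond/(10 Wi) + 1/√F80
  = 6.8105/(10·13.9) + 1/√23356 = 0.048996 + 0.006543 = 0.055540
P80 = (1/0.055540)² = 18.0052² = 324.19 µm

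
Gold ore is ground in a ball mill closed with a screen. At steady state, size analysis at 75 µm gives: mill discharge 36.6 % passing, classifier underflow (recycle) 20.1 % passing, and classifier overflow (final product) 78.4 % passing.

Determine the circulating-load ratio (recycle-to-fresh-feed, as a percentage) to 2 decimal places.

CL = 253.33 %

Classifier node, passing 75 µm:
(1+r)d = ru + o → r = (o−d)/(d−u)
r = (78.4 − 36.6)/(36.6 − 20.1) = 41.8/16.5 = 2.5333
CL = 100·r = 253.33 %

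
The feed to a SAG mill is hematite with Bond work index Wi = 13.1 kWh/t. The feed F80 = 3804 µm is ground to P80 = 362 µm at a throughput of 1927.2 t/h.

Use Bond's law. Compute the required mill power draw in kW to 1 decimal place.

P = 9175.8 kW

W = 10 Wi / √P80 − 10 Wi / √F80
W = 10·13.1·(1/√362 − 1/√3804) = 10·13.1·(0.036345) = 4.7612 kWh/t
P_mill = W·ṁ = 4.7612·1927.2 = 9175.8 kW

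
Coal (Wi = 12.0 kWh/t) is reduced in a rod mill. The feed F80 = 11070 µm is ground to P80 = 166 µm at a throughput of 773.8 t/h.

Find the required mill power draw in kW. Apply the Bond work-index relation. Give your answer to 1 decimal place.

Bond:  W = 10 Wi (1/√P − 1/√F)
W = 10·12.0·(1/√166 − 1/√11070) = 10·12.0·(0.068111) = 8.1733 kWh/t
P_mill = W·ṁ = 8.1733·773.8 = 6324.5 kW

P = 6324.5 kW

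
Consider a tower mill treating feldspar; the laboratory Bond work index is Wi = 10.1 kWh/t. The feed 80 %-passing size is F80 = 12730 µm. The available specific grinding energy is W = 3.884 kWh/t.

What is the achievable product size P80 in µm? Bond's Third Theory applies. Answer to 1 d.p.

P80 = 446.6 µm

W = 10·Wi·[P80^(−½) − F80^(−½)]
P80^(−½) = W/(10 Wi) + F80^(−½)
  = 3.8840/(10·10.1) + 1/√12730 = 0.038455 + 0.008863 = 0.047319
P80 = (1/0.047319)² = 21.1334² = 446.62 µm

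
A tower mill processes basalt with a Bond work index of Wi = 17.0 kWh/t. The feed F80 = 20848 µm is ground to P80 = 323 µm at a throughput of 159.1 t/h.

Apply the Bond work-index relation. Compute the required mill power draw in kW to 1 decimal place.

P = 1317.6 kW

W_Bond = 10·Wi·(1/√P₈₀ − 1/√F₈₀)
W = 10·17.0·(1/√323 − 1/√20848) = 10·17.0·(0.048716) = 8.2817 kWh/t
Mill draw = 8.2817 × 159.1 = 1317.6 kW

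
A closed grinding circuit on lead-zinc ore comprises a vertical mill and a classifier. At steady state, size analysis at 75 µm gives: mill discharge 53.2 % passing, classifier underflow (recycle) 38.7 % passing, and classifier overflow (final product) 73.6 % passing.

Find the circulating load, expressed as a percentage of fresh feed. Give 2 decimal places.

CL = 140.69 %

Balance %-passing 75 µm (r = R/F):
(1+r)·d = r·u + o ⇒ r = (o−d)/(d−u)
r = (73.6 − 53.2)/(53.2 − 38.7) = 20.4/14.5 = 1.4069
CL = 100·r = 140.69 %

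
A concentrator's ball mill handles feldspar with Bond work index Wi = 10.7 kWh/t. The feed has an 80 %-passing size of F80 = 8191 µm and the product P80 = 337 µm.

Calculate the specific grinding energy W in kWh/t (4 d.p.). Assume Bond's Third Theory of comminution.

W = 4.6464 kWh/t

W = 10 Wi (1/√P80 − 1/√F80)  [Bond]
1/√337 = 0.054473;  1/√8191 = 0.011049
W = 10·10.7·(0.054473 − 0.011049) = 4.6464 kWh/t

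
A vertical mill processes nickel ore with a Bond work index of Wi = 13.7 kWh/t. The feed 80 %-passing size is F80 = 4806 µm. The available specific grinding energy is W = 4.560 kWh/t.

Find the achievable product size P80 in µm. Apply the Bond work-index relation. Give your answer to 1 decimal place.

Bond: W = 10·Wi·(1/√P80 − 1/√F80)
⇒ 1/√P80 = W/(10·Wi) + 1/√F80
  = 4.5600/(10·13.7) + 1/√4806 = 0.033285 + 0.014425 = 0.047709
P80 = (1/0.047709)² = 20.9602² = 439.33 µm

P80 = 439.3 µm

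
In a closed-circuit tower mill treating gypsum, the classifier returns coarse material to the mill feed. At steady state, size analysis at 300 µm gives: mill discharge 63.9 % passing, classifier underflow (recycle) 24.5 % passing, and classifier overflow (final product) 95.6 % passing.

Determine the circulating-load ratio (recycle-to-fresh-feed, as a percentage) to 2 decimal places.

Let r = R/F. Size balance at 300 µm:
r = (o − d)/(d − u)
r = (95.6 − 63.9)/(63.9 − 24.5) = 31.7/39.4 = 0.8046
CL = 100·r = 80.46 %

CL = 80.46 %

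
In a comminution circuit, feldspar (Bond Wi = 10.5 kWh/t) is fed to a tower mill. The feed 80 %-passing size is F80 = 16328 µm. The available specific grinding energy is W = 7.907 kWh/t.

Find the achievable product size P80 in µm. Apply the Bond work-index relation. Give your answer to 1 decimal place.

Bond: W = 10·Wi·(1/√P80 − 1/√F80)
P80^(−½) = W/(10 Wi) + F80^(−½)
  = 7.9070/(10·10.5) + 1/√16328 = 0.075305 + 0.007826 = 0.083131
P80 = (1/0.083131)² = 12.0293² = 144.70 µm

P80 = 144.7 µm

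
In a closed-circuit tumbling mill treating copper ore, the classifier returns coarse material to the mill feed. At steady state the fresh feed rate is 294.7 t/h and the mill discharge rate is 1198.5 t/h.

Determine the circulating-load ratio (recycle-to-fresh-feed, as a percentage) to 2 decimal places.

CL = 306.68 %

Discharge = new feed + return, hence
R = M − F = 1198.5 − 294.7 = 903.8 t/h
CL = 100·R/F = 100·903.8/294.7 = 306.68 %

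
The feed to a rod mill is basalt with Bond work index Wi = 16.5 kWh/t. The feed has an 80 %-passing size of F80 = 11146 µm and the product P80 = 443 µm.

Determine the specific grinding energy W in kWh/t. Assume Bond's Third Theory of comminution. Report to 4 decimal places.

W_Bond = 10·Wi·(1/√P₈₀ − 1/√F₈₀)
1/√443 = 0.047511;  1/√11146 = 0.009472
W = 10·16.5·(0.047511 − 0.009472) = 6.2765 kWh/t

W = 6.2765 kWh/t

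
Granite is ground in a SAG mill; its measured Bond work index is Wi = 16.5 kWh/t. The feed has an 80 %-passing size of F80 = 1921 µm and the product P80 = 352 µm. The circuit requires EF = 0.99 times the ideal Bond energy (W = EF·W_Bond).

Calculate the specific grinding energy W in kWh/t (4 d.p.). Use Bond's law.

W = 4.9796 kWh/t

Bond:  W = 10 Wi (1/√P − 1/√F)
1/√352 = 0.053300;  1/√1921 = 0.022816
W = 10·16.5·(0.053300 − 0.022816) = 5.0299 kWh/t
Corrected W = EF·W_Bond = 0.99·5.0299 = 4.9796 kWh/t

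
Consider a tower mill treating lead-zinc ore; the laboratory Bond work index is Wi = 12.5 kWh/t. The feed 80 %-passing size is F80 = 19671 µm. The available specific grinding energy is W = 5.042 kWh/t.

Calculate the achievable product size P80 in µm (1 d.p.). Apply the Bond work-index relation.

Bond: W = 10·Wi·(1/√P80 − 1/√F80)
⇒ 1/√P80 = W/(10·Wi) + 1/√F80
  = 5.0420/(10·12.5) + 1/√19671 = 0.040336 + 0.007130 = 0.047466
P80 = (1/0.047466)² = 21.0677² = 443.85 µm

P80 = 443.8 µm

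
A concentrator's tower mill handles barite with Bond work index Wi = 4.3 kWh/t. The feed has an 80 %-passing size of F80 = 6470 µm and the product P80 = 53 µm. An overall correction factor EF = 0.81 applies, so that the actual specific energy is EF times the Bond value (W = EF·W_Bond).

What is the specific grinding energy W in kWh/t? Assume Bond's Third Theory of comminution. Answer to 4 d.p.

W = 4.3513 kWh/t

W = 10·Wi·(P80^(-½) − F80^(-½))
1/√53 = 0.137361;  1/√6470 = 0.012432
W = 10·4.3·(0.137361 − 0.012432) = 5.3719 kWh/t
With EF = 0.81: W = 5.3719·0.81 = 4.3513 kWh/t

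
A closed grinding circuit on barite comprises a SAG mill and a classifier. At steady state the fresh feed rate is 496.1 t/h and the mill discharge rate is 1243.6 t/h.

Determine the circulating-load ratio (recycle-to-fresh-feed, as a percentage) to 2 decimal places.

Mill node: discharge = fresh + recycle.
R = M − F = 1243.6 − 496.1 = 747.5 t/h
CL = 100·R/F = 100·747.5/496.1 = 150.68 %

CL = 150.68 %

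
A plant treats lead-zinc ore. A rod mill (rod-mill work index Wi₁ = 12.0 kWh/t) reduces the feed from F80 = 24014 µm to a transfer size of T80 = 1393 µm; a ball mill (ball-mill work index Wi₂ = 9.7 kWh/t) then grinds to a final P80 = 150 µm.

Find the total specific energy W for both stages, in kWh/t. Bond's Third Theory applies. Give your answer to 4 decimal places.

W = 7.7619 kWh/t

W = 10·Wi·[P80^(−½) − F80^(−½)]
Stage 1 (24014→1393 µm, Wi₁=12.0): W₁ = 10·12.0·(0.026793 − 0.006453) = 2.4408 kWh/t
Stage 2 (1393→150 µm, Wi₂=9.7): W₂ = 10·9.7·(0.081650 − 0.026793) = 5.3211 kWh/t
W = W₁ + W₂ = 2.4408 + 5.3211 = 7.7619 kWh/t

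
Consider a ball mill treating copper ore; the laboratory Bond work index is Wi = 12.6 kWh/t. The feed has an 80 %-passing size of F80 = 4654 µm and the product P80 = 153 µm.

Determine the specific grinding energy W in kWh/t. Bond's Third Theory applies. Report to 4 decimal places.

W = 8.3395 kWh/t

W = 10·Wi·(P80^(-½) − F80^(-½))
1/√153 = 0.080845;  1/√4654 = 0.014658
W = 10·12.6·(0.080845 − 0.014658) = 8.3395 kWh/t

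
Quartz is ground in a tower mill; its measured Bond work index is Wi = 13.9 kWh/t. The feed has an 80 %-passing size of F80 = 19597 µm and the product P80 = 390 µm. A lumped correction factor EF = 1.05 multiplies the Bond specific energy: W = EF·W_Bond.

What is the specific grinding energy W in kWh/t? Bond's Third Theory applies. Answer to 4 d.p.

W = 10·Wi·(P80^(-½) − F80^(-½))
1/√390 = 0.050637;  1/√19597 = 0.007143
W = 10·13.9·(0.050637 − 0.007143) = 6.0456 kWh/t
Apply correction: 6.0456 × 1.05 = 6.3479 kWh/t

W = 6.3479 kWh/t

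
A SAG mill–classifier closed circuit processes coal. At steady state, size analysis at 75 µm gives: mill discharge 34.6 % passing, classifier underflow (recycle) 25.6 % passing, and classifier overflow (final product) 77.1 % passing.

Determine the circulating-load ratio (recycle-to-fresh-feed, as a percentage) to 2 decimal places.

CL = 472.22 %

Classifier node, passing 75 µm:
Fd + Rd = Ru + Fo ⇒ R/F = (o−d)/(d−u)
r = (77.1 − 34.6)/(34.6 − 25.6) = 42.5/9.0 = 4.7222
CL = 100·r = 472.22 %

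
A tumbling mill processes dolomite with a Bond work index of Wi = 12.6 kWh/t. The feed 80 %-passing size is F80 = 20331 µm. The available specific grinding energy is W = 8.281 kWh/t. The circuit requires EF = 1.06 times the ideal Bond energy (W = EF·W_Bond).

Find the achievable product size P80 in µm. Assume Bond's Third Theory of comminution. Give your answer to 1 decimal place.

P80 = 209.9 µm

Bond: W = 10·Wi·(1/√P80 − 1/√F80)
W_Bond = W / EF = 8.281 / 1.06 = 7.8123 kWh/t
1/√P80 = 1/√F80 + W_Bond/(10·Wi)
  = 7.8123/(10·12.6) + 1/√20331 = 0.062002 + 0.007013 = 0.069015
P80 = (1/0.069015)² = 14.4895² = 209.95 µm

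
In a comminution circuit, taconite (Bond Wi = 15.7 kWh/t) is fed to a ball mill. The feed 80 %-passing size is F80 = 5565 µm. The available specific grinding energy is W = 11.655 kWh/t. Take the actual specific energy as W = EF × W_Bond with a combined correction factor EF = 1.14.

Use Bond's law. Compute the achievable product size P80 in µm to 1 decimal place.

P80 = 162.2 µm

Bond:  W = 10 Wi (1/√P − 1/√F)
W_Bond = W / EF = 11.655 / 1.14 = 10.2237 kWh/t
1/√P80 = 1/√F80 + W_Bond/(10·Wi)
  = 10.2237/(10·15.7) + 1/√5565 = 0.065119 + 0.013405 = 0.078524
P80 = (1/0.078524)² = 12.7350² = 162.18 µm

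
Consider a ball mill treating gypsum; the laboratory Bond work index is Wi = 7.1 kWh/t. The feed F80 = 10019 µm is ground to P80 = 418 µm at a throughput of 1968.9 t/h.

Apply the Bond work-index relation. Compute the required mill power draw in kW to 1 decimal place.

W = 10·Wi·[P80^(−½) − F80^(−½)]
W = 10·7.1·(1/√418 − 1/√10019) = 10·7.1·(0.038921) = 2.7634 kWh/t
Mill draw = 2.7634 × 1968.9 = 5440.9 kW

P = 5440.9 kW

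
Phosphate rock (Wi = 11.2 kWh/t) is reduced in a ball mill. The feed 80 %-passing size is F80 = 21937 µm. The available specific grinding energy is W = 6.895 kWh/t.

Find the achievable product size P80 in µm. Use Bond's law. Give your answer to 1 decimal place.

P80 = 214.3 µm

Bond: W = 10·Wi·(1/√P80 − 1/√F80)
⇒ 1/√P80 = W/(10 Wi) + 1/√F80
  = 6.8950/(10·11.2) + 1/√21937 = 0.061562 + 0.006752 = 0.068314
P80 = (1/0.068314)² = 14.6383² = 214.28 µm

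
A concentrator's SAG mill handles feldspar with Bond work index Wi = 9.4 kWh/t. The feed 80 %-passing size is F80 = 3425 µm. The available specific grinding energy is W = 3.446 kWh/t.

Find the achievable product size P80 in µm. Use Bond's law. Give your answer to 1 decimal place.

P80 = 346.2 µm

W = 10·Wi·[P80^(−½) − F80^(−½)]
P80^(−½) = W/(10 Wi) + F80^(−½)
  = 3.4460/(10·9.4) + 1/√3425 = 0.036660 + 0.017087 = 0.053747
P80 = (1/0.053747)² = 18.6058² = 346.18 µm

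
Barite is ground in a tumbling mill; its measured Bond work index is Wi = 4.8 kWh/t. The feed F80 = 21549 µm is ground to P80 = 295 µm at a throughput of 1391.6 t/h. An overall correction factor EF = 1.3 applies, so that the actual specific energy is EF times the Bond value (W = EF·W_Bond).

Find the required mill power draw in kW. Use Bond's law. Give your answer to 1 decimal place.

W = 10·Wi·(P80^(-½) − F80^(-½))
W = 10·4.8·(1/√295 − 1/√21549) = 10·4.8·(0.051410) = 2.4677 kWh/t
With EF = 1.3: W = 2.4677·1.3 = 3.2080 kWh/t
Mill draw = 3.2080 × 1391.6 = 4464.2 kW

P = 4464.2 kW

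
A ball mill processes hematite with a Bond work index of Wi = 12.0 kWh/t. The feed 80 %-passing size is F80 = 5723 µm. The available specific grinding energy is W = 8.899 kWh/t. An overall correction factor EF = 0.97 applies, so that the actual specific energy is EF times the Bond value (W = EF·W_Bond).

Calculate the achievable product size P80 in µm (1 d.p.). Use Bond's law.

P80 = 124.4 µm

W = 10 Wi / √P80 − 10 Wi / √F80
W_Bond = W / EF = 8.899 / 0.97 = 9.1742 kWh/t
⇒ 1/√P80 = W_Bond/(10·Wi) + 1/√F80
  = 9.1742/(10·12.0) + 1/√5723 = 0.076452 + 0.013219 = 0.089671
P80 = (1/0.089671)² = 11.1519² = 124.37 µm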